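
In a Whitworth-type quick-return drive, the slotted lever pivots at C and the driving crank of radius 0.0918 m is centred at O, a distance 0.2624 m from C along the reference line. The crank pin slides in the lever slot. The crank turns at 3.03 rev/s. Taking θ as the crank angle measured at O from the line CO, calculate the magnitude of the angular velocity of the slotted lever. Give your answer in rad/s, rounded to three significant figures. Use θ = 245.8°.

ω = 19.04 rad/s (from 3.03 rev/s).
Crank pin A relative to C: A = (d + r cosθ, r sinθ); lever angle φ = atan2(r sinθ, d + r cosθ).
Differentiating tanφ: φ̇ = rω(d cosθ + r)/(d² + r² + 2dr cosθ).
d² + r² + 2dr cosθ = |CA|² = 0.0575323 m²;  d cosθ + r = -0.015764 m.
|ω_lever| = |0.0918·19.04·-0.015764| / 0.0575323 = 0.47887 rad/s.

0.479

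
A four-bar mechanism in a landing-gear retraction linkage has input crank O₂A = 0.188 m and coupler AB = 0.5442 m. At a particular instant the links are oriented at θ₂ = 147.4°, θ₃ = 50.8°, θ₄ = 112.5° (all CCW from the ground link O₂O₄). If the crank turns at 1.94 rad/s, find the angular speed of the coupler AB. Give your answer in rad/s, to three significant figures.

0.436

ω₂ = 1.94 rad/s
Differentiating the loop-closure r₂e^{iθ₂}+r₃e^{iθ₃}=r₁+r₄e^{iθ₄} gives r₂ω₂e^{iθ₂}+r₃ω₃e^{iθ₃}=r₄ω₄e^{iθ₄}.
Eliminating the other unknown: ω₃ = r₂ω₂ sin(θ₄−θ₂) / [r₃ sin(θ₃−θ₄)].
Numerator sine = -0.57215; denominator sine = -0.88048.
Result = 0.188·1.94·(-0.57215) / (0.5442·(-0.88048)) = +0.4355 rad/s; magnitude 0.4355 rad/s.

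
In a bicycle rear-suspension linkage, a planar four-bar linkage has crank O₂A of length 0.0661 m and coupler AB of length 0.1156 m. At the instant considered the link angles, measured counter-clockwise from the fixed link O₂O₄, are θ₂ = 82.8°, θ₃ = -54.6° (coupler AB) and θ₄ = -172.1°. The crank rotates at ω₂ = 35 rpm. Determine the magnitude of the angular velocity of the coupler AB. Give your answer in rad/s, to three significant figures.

ω₂ = 3.665 rad/s (from 35 rpm).
Differentiating the loop-closure r₂e^{iθ₂}+r₃e^{iθ₃}=r₁+r₄e^{iθ₄} gives r₂ω₂e^{iθ₂}+r₃ω₃e^{iθ₃}=r₄ω₄e^{iθ₄}.
Eliminating the other unknown: ω₃ = r₂ω₂ sin(θ₄−θ₂) / [r₃ sin(θ₃−θ₄)].
Numerator sine = +0.96547; denominator sine = +0.88701.
Result = 0.0661·3.665·(+0.96547) / (0.1156·(+0.88701)) = +2.2811 rad/s; magnitude 2.2811 rad/s.

2.28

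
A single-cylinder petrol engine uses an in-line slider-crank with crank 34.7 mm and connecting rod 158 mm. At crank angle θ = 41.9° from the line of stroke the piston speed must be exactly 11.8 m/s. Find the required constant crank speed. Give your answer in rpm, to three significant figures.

4170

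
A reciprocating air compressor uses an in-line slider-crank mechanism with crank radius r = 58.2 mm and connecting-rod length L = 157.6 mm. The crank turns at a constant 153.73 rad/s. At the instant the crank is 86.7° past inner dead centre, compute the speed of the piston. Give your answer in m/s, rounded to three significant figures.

ω = 153.7 rad/s
For an in-line slider-crank, x = r cosθ + √(L² − r² sin²θ), so v = −rω sinθ·[1 + r cosθ/√(L² − r² sin²θ)].
With r = 0.0582 m, L = 0.1576 m, θ = 86.7°: √(L² − r² sin²θ) = 0.1465 m.
v = −0.0582·153.7·0.99834·[1 + 0.0582·0.05756/0.1465] = -9.1365 m/s.
|v| = 9.1365 m/s.

9.14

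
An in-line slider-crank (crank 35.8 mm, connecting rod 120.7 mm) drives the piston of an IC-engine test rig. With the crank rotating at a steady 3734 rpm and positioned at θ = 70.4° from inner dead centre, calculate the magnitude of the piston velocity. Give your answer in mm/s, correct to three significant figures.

14600

ω = 2π·3734/60 = 391 rad/s
For an in-line slider-crank, x = r cosθ + √(L² − r² sin²θ), so v = −rω sinθ·[1 + r cosθ/√(L² − r² sin²θ)].
With r = 0.0358 m, L = 0.1207 m, θ = 70.4°: √(L² − r² sin²θ) = 0.11589 m.
v = −0.0358·391·0.94206·[1 + 0.0358·0.33545/0.11589] = -14.554 m/s.
|v| = 14.554 m/s = 14554 mm/s.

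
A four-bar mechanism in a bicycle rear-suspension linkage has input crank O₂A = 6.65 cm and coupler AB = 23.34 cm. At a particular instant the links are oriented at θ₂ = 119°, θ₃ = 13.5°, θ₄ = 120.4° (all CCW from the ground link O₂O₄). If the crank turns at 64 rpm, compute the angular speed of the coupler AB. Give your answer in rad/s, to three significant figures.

ω₂ = 6.702 rad/s (from 64 rpm).
Differentiating the loop-closure r₂e^{iθ₂}+r₃e^{iθ₃}=r₁+r₄e^{iθ₄} gives r₂ω₂e^{iθ₂}+r₃ω₃e^{iθ₃}=r₄ω₄e^{iθ₄}.
Eliminating the other unknown: ω₃ = r₂ω₂ sin(θ₄−θ₂) / [r₃ sin(θ₃−θ₄)].
Numerator sine = +0.02443; denominator sine = -0.95681.
Result = 0.0665·6.702·(+0.02443) / (0.2334·(-0.95681)) = -0.04876 rad/s; magnitude 0.04876 rad/s.

0.0488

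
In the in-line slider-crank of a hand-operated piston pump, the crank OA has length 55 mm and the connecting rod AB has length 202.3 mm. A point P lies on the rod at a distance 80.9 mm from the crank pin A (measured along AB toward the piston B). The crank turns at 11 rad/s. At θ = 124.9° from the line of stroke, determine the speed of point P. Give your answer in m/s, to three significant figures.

0.509

ω = 11 rad/s.  Crank-pin speed |V_A| = rω = 0.605 m/s, perpendicular to OA.
Rod angle: sinφ = −(r/L) sinθ ⇒ φ = -12.884°; ω_rod = −rω cosθ/√(L²−r²sin²θ) = +1.7553 rad/s.
V_P = V_A + ω_rod × AP, with AP = 0.0809 m along the rod.
Components: V_Px = −rω sinθ − a·ω_rod·sinφ = -0.46453 m/s;  V_Py = rω cosθ + a·ω_rod·cosφ = -0.20772 m/s.
|V_P| = √(V_Px² + V_Py²) = 0.50886 m/s.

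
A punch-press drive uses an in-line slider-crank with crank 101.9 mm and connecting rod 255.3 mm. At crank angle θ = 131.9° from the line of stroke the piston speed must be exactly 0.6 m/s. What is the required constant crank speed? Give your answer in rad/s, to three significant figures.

For an in-line slider-crank, |v_piston| = rω|sinθ|·[1 + r cosθ/√(L² − r² sin²θ)].
With r = 0.1019 m, L = 0.2553 m, θ = 131.9°: the bracketed kinematic factor |dx/dθ| = 0.054672 m.
ω = v/|dx/dθ| = 0.6/0.054672 = 10.974 rad/s.

11.0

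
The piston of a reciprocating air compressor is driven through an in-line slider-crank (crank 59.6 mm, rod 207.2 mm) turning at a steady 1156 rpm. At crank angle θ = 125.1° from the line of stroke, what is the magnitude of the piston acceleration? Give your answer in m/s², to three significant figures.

ω = 2π·1156/60 = 121.1 rad/s
x(θ) = r cosθ + √(L² − r² sin²θ); with ω constant, a = ω²·d²x/dθ².
d²x/dθ² = −r cosθ − r²(cos2θ)/√u − r⁴ sin²2θ/(4u^{3/2}),  u = L² − r² sin²θ = 0.0405541 m².
Substituting r = 0.0596 m, L = 0.2072 m, θ = 125.1°: d²x/dθ² = +0.039903 m.
a = ω²·d²x/dθ² = (121.1)²·(+0.039903) = +584.77 m/s²;  |a| = 584.77 m/s².

585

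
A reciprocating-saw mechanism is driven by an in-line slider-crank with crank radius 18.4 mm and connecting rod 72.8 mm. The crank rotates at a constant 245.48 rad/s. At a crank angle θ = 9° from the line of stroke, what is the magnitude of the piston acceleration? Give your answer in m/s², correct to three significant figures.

1360

ω = 245.5 rad/s
x(θ) = r cosθ + √(L² − r² sin²θ); with ω constant, a = ω²·d²x/dθ².
d²x/dθ² = −r cosθ − r²(cos2θ)/√u − r⁴ sin²2θ/(4u^{3/2}),  u = L² − r² sin²θ = 0.00529155 m².
Substituting r = 0.0184 m, L = 0.0728 m, θ = 9°: d²x/dθ² = -0.022607 m.
a = ω²·d²x/dθ² = (245.5)²·(-0.022607) = -1362.3 m/s²;  |a| = 1362.3 m/s².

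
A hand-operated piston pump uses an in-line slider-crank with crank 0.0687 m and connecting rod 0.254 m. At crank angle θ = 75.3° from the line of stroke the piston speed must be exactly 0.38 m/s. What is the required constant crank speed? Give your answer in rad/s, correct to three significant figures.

5.34

For an in-line slider-crank, |v_piston| = rω|sinθ|·[1 + r cosθ/√(L² − r² sin²θ)].
With r = 0.0687 m, L = 0.254 m, θ = 75.3°: the bracketed kinematic factor |dx/dθ| = 0.071177 m.
ω = v/|dx/dθ| = 0.38/0.071177 = 5.3388 rad/s.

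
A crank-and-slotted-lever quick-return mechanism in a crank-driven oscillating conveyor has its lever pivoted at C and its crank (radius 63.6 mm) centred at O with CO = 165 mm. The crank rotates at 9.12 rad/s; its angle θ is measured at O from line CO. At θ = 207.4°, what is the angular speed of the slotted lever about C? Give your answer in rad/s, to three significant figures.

3.80

ω = 9.12 rad/s
Crank pin A relative to C: A = (d + r cosθ, r sinθ); lever angle φ = atan2(r sinθ, d + r cosθ).
Differentiating tanφ: φ̇ = rω(d cosθ + r)/(d² + r² + 2dr cosθ).
d² + r² + 2dr cosθ = |CA|² = 0.0126365 m²;  d cosθ + r = -0.08289 m.
|ω_lever| = |0.0636·9.12·-0.08289| / 0.0126365 = 3.8047 rad/s.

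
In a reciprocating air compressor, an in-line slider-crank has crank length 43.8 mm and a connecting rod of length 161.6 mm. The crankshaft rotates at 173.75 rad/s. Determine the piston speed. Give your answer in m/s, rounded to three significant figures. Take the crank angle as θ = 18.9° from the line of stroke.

ω = 173.8 rad/s
For an in-line slider-crank, x = r cosθ + √(L² − r² sin²θ), so v = −rω sinθ·[1 + r cosθ/√(L² − r² sin²θ)].
With r = 0.0438 m, L = 0.1616 m, θ = 18.9°: √(L² − r² sin²θ) = 0.16098 m.
v = −0.0438·173.8·0.32392·[1 + 0.0438·0.94609/0.16098] = -3.0997 m/s.
|v| = 3.0997 m/s.

3.10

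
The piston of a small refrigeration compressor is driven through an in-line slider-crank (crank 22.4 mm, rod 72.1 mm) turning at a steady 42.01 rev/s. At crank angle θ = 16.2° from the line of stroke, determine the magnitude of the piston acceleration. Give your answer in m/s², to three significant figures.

1910

ω = 2π·42 = 264 rad/s
x(θ) = r cosθ + √(L² − r² sin²θ); with ω constant, a = ω²·d²x/dθ².
d²x/dθ² = −r cosθ − r²(cos2θ)/√u − r⁴ sin²2θ/(4u^{3/2}),  u = L² − r² sin²θ = 0.00515935 m².
Substituting r = 0.0224 m, L = 0.0721 m, θ = 16.2°: d²x/dθ² = -0.027457 m.
a = ω²·d²x/dθ² = (264)²·(-0.027457) = -1913 m/s²;  |a| = 1913 m/s².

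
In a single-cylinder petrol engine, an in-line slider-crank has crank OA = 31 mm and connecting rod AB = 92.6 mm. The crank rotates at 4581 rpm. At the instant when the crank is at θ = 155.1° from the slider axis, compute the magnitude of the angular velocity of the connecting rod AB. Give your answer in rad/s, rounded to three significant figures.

147

ω = 479.7 rad/s (converted from 4581 rpm).
The rod makes angle φ with the slider axis where L sinφ = r sinθ; differentiating, L cosφ·φ̇ = r ω cosθ.
L cosφ = √(L² − r² sin²θ) = 0.091676 m.
|ω_rod| = r ω |cosθ| / √(L² − r² sin²θ) = 0.031·479.7·0.90704/0.091676 = 147.14 rad/s.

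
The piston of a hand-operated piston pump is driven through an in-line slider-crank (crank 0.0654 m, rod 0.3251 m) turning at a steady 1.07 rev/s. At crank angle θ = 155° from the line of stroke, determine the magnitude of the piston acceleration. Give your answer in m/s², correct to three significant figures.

ω = 2π·1.07 = 6.723 rad/s
x(θ) = r cosθ + √(L² − r² sin²θ); with ω constant, a = ω²·d²x/dθ².
d²x/dθ² = −r cosθ − r²(cos2θ)/√u − r⁴ sin²2θ/(4u^{3/2}),  u = L² − r² sin²θ = 0.104926 m².
Substituting r = 0.0654 m, L = 0.3251 m, θ = 155°: d²x/dθ² = +0.050706 m.
a = ω²·d²x/dθ² = (6.723)²·(+0.050706) = +2.2919 m/s²;  |a| = 2.2919 m/s².

2.29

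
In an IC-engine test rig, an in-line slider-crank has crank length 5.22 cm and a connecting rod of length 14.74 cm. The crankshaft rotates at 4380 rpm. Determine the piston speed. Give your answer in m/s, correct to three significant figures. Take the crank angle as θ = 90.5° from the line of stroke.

ω = 2π·4380/60 = 458.7 rad/s
For an in-line slider-crank, x = r cosθ + √(L² − r² sin²θ), so v = −rω sinθ·[1 + r cosθ/√(L² − r² sin²θ)].
With r = 0.0522 m, L = 0.1474 m, θ = 90.5°: √(L² − r² sin²θ) = 0.13785 m.
v = −0.0522·458.7·0.99996·[1 + 0.0522·-0.00873/0.13785] = -23.863 m/s.
|v| = 23.863 m/s.

23.9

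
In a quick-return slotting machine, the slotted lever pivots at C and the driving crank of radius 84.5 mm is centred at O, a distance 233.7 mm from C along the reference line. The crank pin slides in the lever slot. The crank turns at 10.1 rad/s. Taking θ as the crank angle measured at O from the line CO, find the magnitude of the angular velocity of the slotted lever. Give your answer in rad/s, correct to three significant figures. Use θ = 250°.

0.0808

ω = 10.1 rad/s
Crank pin A relative to C: A = (d + r cosθ, r sinθ); lever angle φ = atan2(r sinθ, d + r cosθ).
Differentiating tanφ: φ̇ = rω(d cosθ + r)/(d² + r² + 2dr cosθ).
d² + r² + 2dr cosθ = |CA|² = 0.0482478 m²;  d cosθ + r = +0.0045699 m.
|ω_lever| = |0.0845·10.1·+0.0045699| / 0.0482478 = 0.080836 rad/s.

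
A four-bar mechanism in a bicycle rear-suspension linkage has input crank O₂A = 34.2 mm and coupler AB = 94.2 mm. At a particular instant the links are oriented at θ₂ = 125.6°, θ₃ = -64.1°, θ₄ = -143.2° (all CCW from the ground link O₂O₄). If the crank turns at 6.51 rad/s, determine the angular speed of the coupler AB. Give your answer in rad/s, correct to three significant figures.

ω₂ = 6.51 rad/s
Differentiating the loop-closure r₂e^{iθ₂}+r₃e^{iθ₃}=r₁+r₄e^{iθ₄} gives r₂ω₂e^{iθ₂}+r₃ω₃e^{iθ₃}=r₄ω₄e^{iθ₄}.
Eliminating the other unknown: ω₃ = r₂ω₂ sin(θ₄−θ₂) / [r₃ sin(θ₃−θ₄)].
Numerator sine = +0.99978; denominator sine = +0.98196.
Result = 0.0342·6.51·(+0.99978) / (0.0942·(+0.98196)) = +2.4064 rad/s; magnitude 2.4064 rad/s.

2.41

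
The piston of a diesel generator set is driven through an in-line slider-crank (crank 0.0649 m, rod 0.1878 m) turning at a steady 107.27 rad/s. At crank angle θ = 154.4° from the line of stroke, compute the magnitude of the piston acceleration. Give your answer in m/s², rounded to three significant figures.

505

ω = 107.3 rad/s
x(θ) = r cosθ + √(L² − r² sin²θ); with ω constant, a = ω²·d²x/dθ².
d²x/dθ² = −r cosθ − r²(cos2θ)/√u − r⁴ sin²2θ/(4u^{3/2}),  u = L² − r² sin²θ = 0.0344825 m².
Substituting r = 0.0649 m, L = 0.1878 m, θ = 154.4°: d²x/dθ² = +0.043895 m.
a = ω²·d²x/dθ² = (107.3)²·(+0.043895) = +505.1 m/s²;  |a| = 505.1 m/s².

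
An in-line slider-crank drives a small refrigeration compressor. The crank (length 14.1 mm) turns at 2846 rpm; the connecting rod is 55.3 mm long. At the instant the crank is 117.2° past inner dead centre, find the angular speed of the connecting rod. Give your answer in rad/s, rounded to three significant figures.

ω = 298 rad/s (converted from 2846 rpm).
The rod makes angle φ with the slider axis where L sinφ = r sinθ; differentiating, L cosφ·φ̇ = r ω cosθ.
L cosφ = √(L² − r² sin²θ) = 0.053859 m.
|ω_rod| = r ω |cosθ| / √(L² − r² sin²θ) = 0.0141·298·0.45710/0.053859 = 35.664 rad/s.

35.7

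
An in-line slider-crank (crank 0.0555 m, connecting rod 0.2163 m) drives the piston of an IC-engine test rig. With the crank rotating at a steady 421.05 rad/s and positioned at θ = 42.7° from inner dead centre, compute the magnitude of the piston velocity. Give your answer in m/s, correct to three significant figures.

18.9

ω = 421.1 rad/s
For an in-line slider-crank, x = r cosθ + √(L² − r² sin²θ), so v = −rω sinθ·[1 + r cosθ/√(L² − r² sin²θ)].
With r = 0.0555 m, L = 0.2163 m, θ = 42.7°: √(L² − r² sin²θ) = 0.213 m.
v = −0.0555·421.1·0.67816·[1 + 0.0555·0.73491/0.213] = -18.882 m/s.
|v| = 18.882 m/s.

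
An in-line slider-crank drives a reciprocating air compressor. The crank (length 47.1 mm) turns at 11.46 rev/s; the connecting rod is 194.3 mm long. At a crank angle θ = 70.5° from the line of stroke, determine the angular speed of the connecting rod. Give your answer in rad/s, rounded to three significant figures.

ω = 72.01 rad/s (converted from 11.46 rev/s).
The rod makes angle φ with the slider axis where L sinφ = r sinθ; differentiating, L cosφ·φ̇ = r ω cosθ.
L cosφ = √(L² − r² sin²θ) = 0.18916 m.
|ω_rod| = r ω |cosθ| / √(L² − r² sin²θ) = 0.0471·72.01·0.33381/0.18916 = 5.9848 rad/s.

5.98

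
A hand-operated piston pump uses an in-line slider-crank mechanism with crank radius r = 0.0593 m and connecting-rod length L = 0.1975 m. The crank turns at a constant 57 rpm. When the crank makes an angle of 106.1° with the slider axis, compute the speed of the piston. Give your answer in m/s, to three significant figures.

ω = 2π·57/60 = 5.969 rad/s
For an in-line slider-crank, x = r cosθ + √(L² − r² sin²θ), so v = −rω sinθ·[1 + r cosθ/√(L² − r² sin²θ)].
With r = 0.0593 m, L = 0.1975 m, θ = 106.1°: √(L² − r² sin²θ) = 0.1891 m.
v = −0.0593·5.969·0.96078·[1 + 0.0593·-0.27731/0.1891] = -0.31051 m/s.
|v| = 0.31051 m/s.

0.311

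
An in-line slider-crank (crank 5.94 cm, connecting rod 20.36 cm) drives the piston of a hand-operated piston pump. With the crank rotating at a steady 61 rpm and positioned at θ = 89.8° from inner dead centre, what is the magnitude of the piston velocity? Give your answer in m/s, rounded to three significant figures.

0.380

ω = 2π·61/60 = 6.388 rad/s
For an in-line slider-crank, x = r cosθ + √(L² − r² sin²θ), so v = −rω sinθ·[1 + r cosθ/√(L² − r² sin²θ)].
With r = 0.0594 m, L = 0.2036 m, θ = 89.8°: √(L² − r² sin²θ) = 0.19474 m.
v = −0.0594·6.388·0.99999·[1 + 0.0594·0.00349/0.19474] = -0.37984 m/s.
|v| = 0.37984 m/s.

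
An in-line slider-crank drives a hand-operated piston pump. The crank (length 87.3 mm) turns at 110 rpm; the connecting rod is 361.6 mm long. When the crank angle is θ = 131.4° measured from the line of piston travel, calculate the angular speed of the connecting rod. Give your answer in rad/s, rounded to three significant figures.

ω = 11.52 rad/s (converted from 110 rpm).
The rod makes angle φ with the slider axis where L sinφ = r sinθ; differentiating, L cosφ·φ̇ = r ω cosθ.
L cosφ = √(L² − r² sin²θ) = 0.35562 m.
|ω_rod| = r ω |cosθ| / √(L² − r² sin²θ) = 0.0873·11.52·0.66131/0.35562 = 1.8701 rad/s.

1.87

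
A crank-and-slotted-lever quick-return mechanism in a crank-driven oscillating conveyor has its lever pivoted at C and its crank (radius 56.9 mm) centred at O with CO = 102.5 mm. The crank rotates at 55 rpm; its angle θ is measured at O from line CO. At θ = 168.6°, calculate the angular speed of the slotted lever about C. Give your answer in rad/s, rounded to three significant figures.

ω = 5.76 rad/s (from 55 rpm).
Crank pin A relative to C: A = (d + r cosθ, r sinθ); lever angle φ = atan2(r sinθ, d + r cosθ).
Differentiating tanφ: φ̇ = rω(d cosθ + r)/(d² + r² + 2dr cosθ).
d² + r² + 2dr cosθ = |CA|² = 0.00230949 m²;  d cosθ + r = -0.043578 m.
|ω_lever| = |0.0569·5.76·-0.043578| / 0.00230949 = 6.1838 rad/s.

6.18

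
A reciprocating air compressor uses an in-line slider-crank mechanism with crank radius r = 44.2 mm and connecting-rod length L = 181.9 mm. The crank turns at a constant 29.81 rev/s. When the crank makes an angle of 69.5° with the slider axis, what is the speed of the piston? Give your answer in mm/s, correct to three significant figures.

8430

ω = 2π·29.8 = 187.3 rad/s
For an in-line slider-crank, x = r cosθ + √(L² − r² sin²θ), so v = −rω sinθ·[1 + r cosθ/√(L² − r² sin²θ)].
With r = 0.0442 m, L = 0.1819 m, θ = 69.5°: √(L² − r² sin²θ) = 0.17713 m.
v = −0.0442·187.3·0.93667·[1 + 0.0442·0.35021/0.17713] = -8.4321 m/s.
|v| = 8.4321 m/s = 8432.1 mm/s.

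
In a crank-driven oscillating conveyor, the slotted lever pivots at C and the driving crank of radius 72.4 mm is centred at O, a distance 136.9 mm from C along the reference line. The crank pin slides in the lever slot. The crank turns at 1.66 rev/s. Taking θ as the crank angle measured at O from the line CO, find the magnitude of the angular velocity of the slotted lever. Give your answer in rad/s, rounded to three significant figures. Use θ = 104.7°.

ω = 10.43 rad/s (from 1.66 rev/s).
Crank pin A relative to C: A = (d + r cosθ, r sinθ); lever angle φ = atan2(r sinθ, d + r cosθ).
Differentiating tanφ: φ̇ = rω(d cosθ + r)/(d² + r² + 2dr cosθ).
d² + r² + 2dr cosθ = |CA|² = 0.0189531 m²;  d cosθ + r = +0.037661 m.
|ω_lever| = |0.0724·10.43·+0.037661| / 0.0189531 = 1.5005 rad/s.

1.50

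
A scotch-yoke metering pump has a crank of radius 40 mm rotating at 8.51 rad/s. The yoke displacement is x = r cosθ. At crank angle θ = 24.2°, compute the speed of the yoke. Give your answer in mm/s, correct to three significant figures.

140

ω = 8.51 rad/s
x = r cosθ ⇒ ẋ = −rω sinθ.
|v| = rω|sinθ| = 0.04·8.51·|sin 24.2°| = 0.13954 m/s = 139.54 mm/s.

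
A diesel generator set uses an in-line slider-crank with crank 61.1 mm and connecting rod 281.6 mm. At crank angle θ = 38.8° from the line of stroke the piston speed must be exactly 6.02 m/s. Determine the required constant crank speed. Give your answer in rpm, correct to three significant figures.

For an in-line slider-crank, |v_piston| = rω|sinθ|·[1 + r cosθ/√(L² − r² sin²θ)].
With r = 0.0611 m, L = 0.2816 m, θ = 38.8°: the bracketed kinematic factor |dx/dθ| = 0.04482 m.
ω = v/|dx/dθ| = 6.02/0.04482 = 134.31 rad/s.
N = 60ω/(2π) = 1282.6 rpm.

1280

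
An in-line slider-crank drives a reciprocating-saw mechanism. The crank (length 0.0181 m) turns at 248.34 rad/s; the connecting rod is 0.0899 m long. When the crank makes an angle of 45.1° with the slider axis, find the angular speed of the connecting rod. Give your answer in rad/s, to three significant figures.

ω = 248.3 rad/s
The rod makes angle φ with the slider axis where L sinφ = r sinθ; differentiating, L cosφ·φ̇ = r ω cosθ.
L cosφ = √(L² − r² sin²θ) = 0.088981 m.
|ω_rod| = r ω |cosθ| / √(L² − r² sin²θ) = 0.0181·248.3·0.70587/0.088981 = 35.658 rad/s.

35.7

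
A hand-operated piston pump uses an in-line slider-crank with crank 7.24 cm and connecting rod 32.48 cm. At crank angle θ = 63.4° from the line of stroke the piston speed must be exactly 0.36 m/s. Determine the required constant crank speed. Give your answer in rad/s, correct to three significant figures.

For an in-line slider-crank, |v_piston| = rω|sinθ|·[1 + r cosθ/√(L² − r² sin²θ)].
With r = 0.0724 m, L = 0.3248 m, θ = 63.4°: the bracketed kinematic factor |dx/dθ| = 0.07133 m.
ω = v/|dx/dθ| = 0.36/0.07133 = 5.0469 rad/s.

5.05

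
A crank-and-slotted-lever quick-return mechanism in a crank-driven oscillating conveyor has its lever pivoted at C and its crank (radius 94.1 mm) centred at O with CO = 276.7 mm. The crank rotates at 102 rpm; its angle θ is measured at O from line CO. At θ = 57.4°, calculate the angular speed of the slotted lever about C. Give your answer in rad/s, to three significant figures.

ω = 10.68 rad/s (from 102 rpm).
Crank pin A relative to C: A = (d + r cosθ, r sinθ); lever angle φ = atan2(r sinθ, d + r cosθ).
Differentiating tanφ: φ̇ = rω(d cosθ + r)/(d² + r² + 2dr cosθ).
d² + r² + 2dr cosθ = |CA|² = 0.113474 m²;  d cosθ + r = +0.24318 m.
|ω_lever| = |0.0941·10.68·+0.24318| / 0.113474 = 2.154 rad/s.

2.15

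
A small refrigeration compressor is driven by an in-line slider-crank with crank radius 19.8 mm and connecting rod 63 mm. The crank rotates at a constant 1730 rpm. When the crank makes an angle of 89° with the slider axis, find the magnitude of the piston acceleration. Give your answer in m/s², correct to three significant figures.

ω = 2π·1730/60 = 181.2 rad/s
x(θ) = r cosθ + √(L² − r² sin²θ); with ω constant, a = ω²·d²x/dθ².
d²x/dθ² = −r cosθ − r²(cos2θ)/√u − r⁴ sin²2θ/(4u^{3/2}),  u = L² − r² sin²θ = 0.00357708 m².
Substituting r = 0.0198 m, L = 0.063 m, θ = 89°: d²x/dθ² = +0.0062051 m.
a = ω²·d²x/dθ² = (181.2)²·(+0.0062051) = +203.66 m/s²;  |a| = 203.66 m/s².

204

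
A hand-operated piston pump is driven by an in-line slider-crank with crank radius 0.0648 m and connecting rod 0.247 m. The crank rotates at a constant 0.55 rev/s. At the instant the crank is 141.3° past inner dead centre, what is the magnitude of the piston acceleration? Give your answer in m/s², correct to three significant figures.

0.556

ω = 2π·0.55 = 3.456 rad/s
x(θ) = r cosθ + √(L² − r² sin²θ); with ω constant, a = ω²·d²x/dθ².
d²x/dθ² = −r cosθ − r²(cos2θ)/√u − r⁴ sin²2θ/(4u^{3/2}),  u = L² − r² sin²θ = 0.0593675 m².
Substituting r = 0.0648 m, L = 0.247 m, θ = 141.3°: d²x/dθ² = +0.046522 m.
a = ω²·d²x/dθ² = (3.456)²·(+0.046522) = +0.55558 m/s²;  |a| = 0.55558 m/s².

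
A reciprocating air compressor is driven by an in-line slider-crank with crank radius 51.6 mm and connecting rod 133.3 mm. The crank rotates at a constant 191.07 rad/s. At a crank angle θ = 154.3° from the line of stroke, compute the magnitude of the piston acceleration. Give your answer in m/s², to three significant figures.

ω = 191.1 rad/s
x(θ) = r cosθ + √(L² − r² sin²θ); with ω constant, a = ω²·d²x/dθ².
d²x/dθ² = −r cosθ − r²(cos2θ)/√u − r⁴ sin²2θ/(4u^{3/2}),  u = L² − r² sin²θ = 0.0172682 m².
Substituting r = 0.0516 m, L = 0.1333 m, θ = 154.3°: d²x/dθ² = +0.033378 m.
a = ω²·d²x/dθ² = (191.1)²·(+0.033378) = +1218.5 m/s²;  |a| = 1218.5 m/s².

1220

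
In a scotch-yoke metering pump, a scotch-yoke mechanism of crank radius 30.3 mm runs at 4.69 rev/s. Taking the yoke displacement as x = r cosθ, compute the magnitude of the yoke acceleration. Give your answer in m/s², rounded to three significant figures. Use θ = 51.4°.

16.4

ω = 29.47 rad/s (from 4.69 rev/s).
x = r cosθ ⇒ ẍ = −rω² cosθ (ω constant).
|a| = rω²|cosθ| = 0.0303·(29.47)²·|cos 51.4°| = 16.415 m/s².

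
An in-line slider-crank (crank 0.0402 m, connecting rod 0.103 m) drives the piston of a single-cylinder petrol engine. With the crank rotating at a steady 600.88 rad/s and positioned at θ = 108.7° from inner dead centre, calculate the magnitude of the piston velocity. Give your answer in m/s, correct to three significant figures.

19.8

ω = 600.9 rad/s
For an in-line slider-crank, x = r cosθ + √(L² − r² sin²θ), so v = −rω sinθ·[1 + r cosθ/√(L² − r² sin²θ)].
With r = 0.0402 m, L = 0.103 m, θ = 108.7°: √(L² − r² sin²θ) = 0.095703 m.
v = −0.0402·600.9·0.94721·[1 + 0.0402·-0.32061/0.095703] = -19.799 m/s.
|v| = 19.799 m/s.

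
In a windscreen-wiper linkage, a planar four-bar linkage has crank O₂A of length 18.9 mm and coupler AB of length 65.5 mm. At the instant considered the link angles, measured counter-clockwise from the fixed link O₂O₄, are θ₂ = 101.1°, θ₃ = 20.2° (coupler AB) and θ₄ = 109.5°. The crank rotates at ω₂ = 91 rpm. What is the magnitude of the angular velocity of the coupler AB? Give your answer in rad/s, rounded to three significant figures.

ω₂ = 9.529 rad/s (from 91 rpm).
Differentiating the loop-closure r₂e^{iθ₂}+r₃e^{iθ₃}=r₁+r₄e^{iθ₄} gives r₂ω₂e^{iθ₂}+r₃ω₃e^{iθ₃}=r₄ω₄e^{iθ₄}.
Eliminating the other unknown: ω₃ = r₂ω₂ sin(θ₄−θ₂) / [r₃ sin(θ₃−θ₄)].
Numerator sine = +0.14608; denominator sine = -0.99993.
Result = 0.0189·9.529·(+0.14608) / (0.0655·(-0.99993)) = -0.40172 rad/s; magnitude 0.40172 rad/s.

0.402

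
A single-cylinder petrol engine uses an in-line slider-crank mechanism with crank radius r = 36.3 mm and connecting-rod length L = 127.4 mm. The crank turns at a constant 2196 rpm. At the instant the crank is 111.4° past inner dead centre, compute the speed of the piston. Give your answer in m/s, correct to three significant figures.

6.93

ω = 2π·2196/60 = 230 rad/s
For an in-line slider-crank, x = r cosθ + √(L² − r² sin²θ), so v = −rω sinθ·[1 + r cosθ/√(L² − r² sin²θ)].
With r = 0.0363 m, L = 0.1274 m, θ = 111.4°: √(L² − r² sin²θ) = 0.12284 m.
v = −0.0363·230·0.93106·[1 + 0.0363·-0.36488/0.12284] = -6.9341 m/s.
|v| = 6.9341 m/s.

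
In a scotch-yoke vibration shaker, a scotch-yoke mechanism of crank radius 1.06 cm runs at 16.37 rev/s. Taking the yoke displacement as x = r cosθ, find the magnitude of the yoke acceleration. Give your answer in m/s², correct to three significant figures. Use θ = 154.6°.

101

ω = 102.9 rad/s (from 16.37 rev/s).
x = r cosθ ⇒ ẍ = −rω² cosθ (ω constant).
|a| = rω²|cosθ| = 0.0106·(102.9)²·|cos 154.6°| = 101.3 m/s².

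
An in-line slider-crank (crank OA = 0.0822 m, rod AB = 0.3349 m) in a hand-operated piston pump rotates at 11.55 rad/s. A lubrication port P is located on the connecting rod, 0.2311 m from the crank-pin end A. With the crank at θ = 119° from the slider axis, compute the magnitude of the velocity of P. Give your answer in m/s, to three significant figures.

0.774

ω = 11.55 rad/s.  Crank-pin speed |V_A| = rω = 0.94941 m/s, perpendicular to OA.
Rod angle: sinφ = −(r/L) sinθ ⇒ φ = -12.396°; ω_rod = −rω cosθ/√(L²−r²sin²θ) = +1.4072 rad/s.
V_P = V_A + ω_rod × AP, with AP = 0.2311 m along the rod.
Components: V_Px = −rω sinθ − a·ω_rod·sinφ = -0.76056 m/s;  V_Py = rω cosθ + a·ω_rod·cosφ = -0.14266 m/s.
|V_P| = √(V_Px² + V_Py²) = 0.77382 m/s.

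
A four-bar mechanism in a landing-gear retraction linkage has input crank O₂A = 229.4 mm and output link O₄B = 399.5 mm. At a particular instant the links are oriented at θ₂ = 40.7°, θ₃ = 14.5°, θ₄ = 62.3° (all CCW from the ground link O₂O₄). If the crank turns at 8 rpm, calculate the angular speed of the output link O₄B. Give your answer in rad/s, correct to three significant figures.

0.287

ω₂ = 0.8378 rad/s (from 8 rpm).
Differentiating the loop-closure r₂e^{iθ₂}+r₃e^{iθ₃}=r₁+r₄e^{iθ₄} gives r₂ω₂e^{iθ₂}+r₃ω₃e^{iθ₃}=r₄ω₄e^{iθ₄}.
Eliminating the other unknown: ω₄ = r₂ω₂ sin(θ₂−θ₃) / [r₄ sin(θ₄−θ₃)].
Numerator sine = +0.44151; denominator sine = +0.74080.
Result = 0.2294·0.8378·(+0.44151) / (0.3995·(+0.74080)) = +0.2867 rad/s; magnitude 0.2867 rad/s.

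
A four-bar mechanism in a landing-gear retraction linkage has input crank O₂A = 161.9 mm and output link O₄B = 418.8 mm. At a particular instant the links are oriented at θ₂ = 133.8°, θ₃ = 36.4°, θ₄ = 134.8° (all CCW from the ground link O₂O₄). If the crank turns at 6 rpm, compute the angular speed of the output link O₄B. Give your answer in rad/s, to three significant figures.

ω₂ = 0.6283 rad/s (from 6 rpm).
Differentiating the loop-closure r₂e^{iθ₂}+r₃e^{iθ₃}=r₁+r₄e^{iθ₄} gives r₂ω₂e^{iθ₂}+r₃ω₃e^{iθ₃}=r₄ω₄e^{iθ₄}.
Eliminating the other unknown: ω₄ = r₂ω₂ sin(θ₂−θ₃) / [r₄ sin(θ₄−θ₃)].
Numerator sine = +0.99167; denominator sine = +0.98927.
Result = 0.1619·0.6283·(+0.99167) / (0.4188·(+0.98927)) = +0.24348 rad/s; magnitude 0.24348 rad/s.

0.243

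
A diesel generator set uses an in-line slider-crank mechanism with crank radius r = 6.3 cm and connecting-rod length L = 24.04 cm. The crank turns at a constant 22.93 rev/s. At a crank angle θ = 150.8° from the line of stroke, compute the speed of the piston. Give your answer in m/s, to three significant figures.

3.41

ω = 2π·22.9 = 144.1 rad/s
For an in-line slider-crank, x = r cosθ + √(L² − r² sin²θ), so v = −rω sinθ·[1 + r cosθ/√(L² − r² sin²θ)].
With r = 0.063 m, L = 0.2404 m, θ = 150.8°: √(L² − r² sin²θ) = 0.23843 m.
v = −0.063·144.1·0.48786·[1 + 0.063·-0.87292/0.23843] = -3.4068 m/s.
|v| = 3.4068 m/s.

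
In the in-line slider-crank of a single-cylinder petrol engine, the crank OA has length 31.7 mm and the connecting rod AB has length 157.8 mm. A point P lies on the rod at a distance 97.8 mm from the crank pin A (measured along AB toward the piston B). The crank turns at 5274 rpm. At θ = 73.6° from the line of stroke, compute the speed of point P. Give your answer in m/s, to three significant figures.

17.5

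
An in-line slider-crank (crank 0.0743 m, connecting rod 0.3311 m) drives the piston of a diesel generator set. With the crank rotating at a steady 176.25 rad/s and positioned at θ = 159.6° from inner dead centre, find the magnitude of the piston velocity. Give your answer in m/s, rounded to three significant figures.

ω = 176.2 rad/s
For an in-line slider-crank, x = r cosθ + √(L² − r² sin²θ), so v = −rω sinθ·[1 + r cosθ/√(L² − r² sin²θ)].
With r = 0.0743 m, L = 0.3311 m, θ = 159.6°: √(L² − r² sin²θ) = 0.33009 m.
v = −0.0743·176.2·0.34857·[1 + 0.0743·-0.93728/0.33009] = -3.6016 m/s.
|v| = 3.6016 m/s.

3.60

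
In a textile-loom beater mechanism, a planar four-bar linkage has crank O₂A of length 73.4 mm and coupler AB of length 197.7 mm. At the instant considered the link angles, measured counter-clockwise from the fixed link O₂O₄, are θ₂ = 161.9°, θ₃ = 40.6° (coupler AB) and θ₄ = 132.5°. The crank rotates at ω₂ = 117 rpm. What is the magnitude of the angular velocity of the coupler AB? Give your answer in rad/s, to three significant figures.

2.23

ω₂ = 12.25 rad/s (from 117 rpm).
Differentiating the loop-closure r₂e^{iθ₂}+r₃e^{iθ₃}=r₁+r₄e^{iθ₄} gives r₂ω₂e^{iθ₂}+r₃ω₃e^{iθ₃}=r₄ω₄e^{iθ₄}.
Eliminating the other unknown: ω₃ = r₂ω₂ sin(θ₄−θ₂) / [r₃ sin(θ₃−θ₄)].
Numerator sine = -0.49090; denominator sine = -0.99945.
Result = 0.0734·12.25·(-0.49090) / (0.1977·(-0.99945)) = +2.2343 rad/s; magnitude 2.2343 rad/s.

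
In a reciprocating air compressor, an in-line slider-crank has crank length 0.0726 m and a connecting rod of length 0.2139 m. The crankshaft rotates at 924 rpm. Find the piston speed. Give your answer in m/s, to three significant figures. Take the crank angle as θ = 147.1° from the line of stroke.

2.71

ω = 2π·924/60 = 96.76 rad/s
For an in-line slider-crank, x = r cosθ + √(L² − r² sin²θ), so v = −rω sinθ·[1 + r cosθ/√(L² − r² sin²θ)].
With r = 0.0726 m, L = 0.2139 m, θ = 147.1°: √(L² − r² sin²θ) = 0.21023 m.
v = −0.0726·96.76·0.54317·[1 + 0.0726·-0.83962/0.21023] = -2.7094 m/s.
|v| = 2.7094 m/s.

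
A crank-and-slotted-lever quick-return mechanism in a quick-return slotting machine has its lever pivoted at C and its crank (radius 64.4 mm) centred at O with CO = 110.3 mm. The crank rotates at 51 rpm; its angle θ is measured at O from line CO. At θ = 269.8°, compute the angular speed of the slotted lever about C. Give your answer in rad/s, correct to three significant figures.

1.35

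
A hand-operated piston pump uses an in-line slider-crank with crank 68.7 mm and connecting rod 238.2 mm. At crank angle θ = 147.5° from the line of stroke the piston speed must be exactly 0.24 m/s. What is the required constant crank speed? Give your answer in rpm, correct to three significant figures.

For an in-line slider-crank, |v_piston| = rω|sinθ|·[1 + r cosθ/√(L² − r² sin²θ)].
With r = 0.0687 m, L = 0.2382 m, θ = 147.5°: the bracketed kinematic factor |dx/dθ| = 0.027824 m.
ω = v/|dx/dθ| = 0.24/0.027824 = 8.6257 rad/s.
N = 60ω/(2π) = 82.369 rpm.

82.4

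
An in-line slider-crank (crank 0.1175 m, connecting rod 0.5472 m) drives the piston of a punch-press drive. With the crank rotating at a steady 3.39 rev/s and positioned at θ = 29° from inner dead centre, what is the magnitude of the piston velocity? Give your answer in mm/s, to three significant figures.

1440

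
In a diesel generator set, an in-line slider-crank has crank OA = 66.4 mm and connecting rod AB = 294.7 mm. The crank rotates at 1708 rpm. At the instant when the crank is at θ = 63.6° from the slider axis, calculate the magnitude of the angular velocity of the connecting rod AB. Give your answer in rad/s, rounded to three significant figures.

18.3

ω = 178.9 rad/s (converted from 1708 rpm).
The rod makes angle φ with the slider axis where L sinφ = r sinθ; differentiating, L cosφ·φ̇ = r ω cosθ.
L cosφ = √(L² − r² sin²θ) = 0.28864 m.
|ω_rod| = r ω |cosθ| / √(L² − r² sin²θ) = 0.0664·178.9·0.44464/0.28864 = 18.295 rad/s.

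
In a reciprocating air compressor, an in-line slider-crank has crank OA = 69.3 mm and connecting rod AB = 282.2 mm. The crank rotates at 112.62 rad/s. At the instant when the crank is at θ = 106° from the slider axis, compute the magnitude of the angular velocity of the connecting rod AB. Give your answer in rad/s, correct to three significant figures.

ω = 112.6 rad/s
The rod makes angle φ with the slider axis where L sinφ = r sinθ; differentiating, L cosφ·φ̇ = r ω cosθ.
L cosφ = √(L² − r² sin²θ) = 0.27422 m.
|ω_rod| = r ω |cosθ| / √(L² − r² sin²θ) = 0.0693·112.6·0.27564/0.27422 = 7.8448 rad/s.

7.84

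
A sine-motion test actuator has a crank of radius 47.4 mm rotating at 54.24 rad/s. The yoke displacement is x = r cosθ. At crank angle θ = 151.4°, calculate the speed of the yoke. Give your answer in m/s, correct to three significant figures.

1.23

ω = 54.24 rad/s
x = r cosθ ⇒ ẋ = −rω sinθ.
|v| = rω|sinθ| = 0.0474·54.24·|sin 151.4°| = 1.2307 m/s.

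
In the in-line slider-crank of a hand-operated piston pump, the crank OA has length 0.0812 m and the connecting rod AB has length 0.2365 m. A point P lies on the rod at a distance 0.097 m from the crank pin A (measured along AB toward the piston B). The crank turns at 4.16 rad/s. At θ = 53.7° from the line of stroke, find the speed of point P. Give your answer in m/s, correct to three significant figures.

0.319

ω = 4.16 rad/s.  Crank-pin speed |V_A| = rω = 0.33779 m/s, perpendicular to OA.
Rod angle: sinφ = −(r/L) sinθ ⇒ φ = -16.064°; ω_rod = −rω cosθ/√(L²−r²sin²θ) = -0.87993 rad/s.
V_P = V_A + ω_rod × AP, with AP = 0.097 m along the rod.
Components: V_Px = −rω sinθ − a·ω_rod·sinφ = -0.29585 m/s;  V_Py = rω cosθ + a·ω_rod·cosφ = +0.11796 m/s.
|V_P| = √(V_Px² + V_Py²) = 0.3185 m/s.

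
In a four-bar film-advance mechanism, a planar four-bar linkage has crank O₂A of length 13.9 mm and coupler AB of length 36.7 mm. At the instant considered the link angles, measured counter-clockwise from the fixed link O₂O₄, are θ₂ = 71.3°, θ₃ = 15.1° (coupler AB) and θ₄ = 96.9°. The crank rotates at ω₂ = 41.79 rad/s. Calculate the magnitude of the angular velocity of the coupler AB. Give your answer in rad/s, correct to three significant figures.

ω₂ = 41.79 rad/s
Differentiating the loop-closure r₂e^{iθ₂}+r₃e^{iθ₃}=r₁+r₄e^{iθ₄} gives r₂ω₂e^{iθ₂}+r₃ω₃e^{iθ₃}=r₄ω₄e^{iθ₄}.
Eliminating the other unknown: ω₃ = r₂ω₂ sin(θ₄−θ₂) / [r₃ sin(θ₃−θ₄)].
Numerator sine = +0.43209; denominator sine = -0.98978.
Result = 0.0139·41.79·(+0.43209) / (0.0367·(-0.98978)) = -6.9096 rad/s; magnitude 6.9096 rad/s.

6.91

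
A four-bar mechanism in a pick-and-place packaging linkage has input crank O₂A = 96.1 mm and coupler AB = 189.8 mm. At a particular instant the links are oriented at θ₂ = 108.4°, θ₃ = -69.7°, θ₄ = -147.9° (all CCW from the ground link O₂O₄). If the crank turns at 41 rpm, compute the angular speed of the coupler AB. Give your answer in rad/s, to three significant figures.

2.16

ω₂ = 4.294 rad/s (from 41 rpm).
Differentiating the loop-closure r₂e^{iθ₂}+r₃e^{iθ₃}=r₁+r₄e^{iθ₄} gives r₂ω₂e^{iθ₂}+r₃ω₃e^{iθ₃}=r₄ω₄e^{iθ₄}.
Eliminating the other unknown: ω₃ = r₂ω₂ sin(θ₄−θ₂) / [r₃ sin(θ₃−θ₄)].
Numerator sine = +0.97155; denominator sine = +0.97887.
Result = 0.0961·4.294·(+0.97155) / (0.1898·(+0.97887)) = +2.1576 rad/s; magnitude 2.1576 rad/s.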